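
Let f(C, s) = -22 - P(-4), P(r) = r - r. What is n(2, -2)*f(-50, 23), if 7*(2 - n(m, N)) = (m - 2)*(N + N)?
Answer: -44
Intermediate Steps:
P(r) = 0
n(m, N) = 2 - 2*N*(-2 + m)/7 (n(m, N) = 2 - (m - 2)*(N + N)/7 = 2 - (-2 + m)*2*N/7 = 2 - 2*N*(-2 + m)/7)
f(C, s) = -22 (f(C, s) = -22 - 1*0 = -22 + 0 = -22)
n(2, -2)*f(-50, 23) = (2 + (4/7)*(-2) - 2/7*(-2)*2)*(-22) = (2 - 8/7 + 8/7)*(-22) = 2*(-22) = -44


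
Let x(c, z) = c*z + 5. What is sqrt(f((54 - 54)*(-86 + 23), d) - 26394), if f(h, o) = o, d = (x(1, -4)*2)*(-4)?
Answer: I*sqrt(26402) ≈ 162.49*I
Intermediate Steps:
x(c, z) = 5 + c*z
d = -8 (d = ((5 + 1*(-4))*2)*(-4) = ((5 - 4)*2)*(-4) = (1*2)*(-4) = 2*(-4) = -8)
sqrt(f((54 - 54)*(-86 + 23), d) - 26394) = sqrt(-8 - 26394) = sqrt(-26402) = I*sqrt(26402)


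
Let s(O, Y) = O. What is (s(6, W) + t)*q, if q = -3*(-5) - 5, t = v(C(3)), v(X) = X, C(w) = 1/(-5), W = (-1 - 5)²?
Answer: 58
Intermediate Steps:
W = 36 (W = (-6)² = 36)
C(w) = -⅕
t = -⅕ ≈ -0.20000
q = 10 (q = 15 - 5 = 10)
(s(6, W) + t)*q = (6 - ⅕)*10 = (29/5)*10 = 58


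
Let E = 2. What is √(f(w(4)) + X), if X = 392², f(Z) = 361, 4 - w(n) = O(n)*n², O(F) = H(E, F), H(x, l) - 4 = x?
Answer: 5*√6161 ≈ 392.46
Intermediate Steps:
H(x, l) = 4 + x
O(F) = 6 (O(F) = 4 + 2 = 6)
w(n) = 4 - 6*n²
X = 153664
√(f(w(4)) + X) = √(361 + 153664) = √154025 = 5*√6161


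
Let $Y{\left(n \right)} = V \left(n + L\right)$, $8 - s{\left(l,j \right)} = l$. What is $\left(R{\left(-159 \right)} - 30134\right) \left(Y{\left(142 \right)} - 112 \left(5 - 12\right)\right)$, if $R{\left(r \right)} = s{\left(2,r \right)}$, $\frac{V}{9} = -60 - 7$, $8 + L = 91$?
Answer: $4063996048$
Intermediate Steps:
$L = 83$ ($L = -8 + 91 = 83$)
$V = -603$ ($V = 9 \left(-60 - 7\right) = 9 \left(-67\right) = -603$)
$s{\left(l,j \right)} = 8 - l$
$Y{\left(n \right)} = -50049 - 603 n$ ($Y{\left(n \right)} = - 603 \left(n + 83\right) = - 603 \left(83 + n\right) = -50049 - 603 n$)
$R{\left(r \right)} = 6$ ($R{\left(r \right)} = 8 - 2 = 6$)
$\left(R{\left(-159 \right)} - 30134\right) \left(Y{\left(142 \right)} - 112 \left(5 - 12\right)\right) = \left(6 - 30134\right) \left(\left(-50049 - 85626\right) - 112 \left(5 - 12\right)\right) = - 30128 \left(\left(-50049 - 85626\right) - -784\right) = - 30128 \left(-135675 + 784\right) = \left(-30128\right) \left(-134891\right) = 4063996048$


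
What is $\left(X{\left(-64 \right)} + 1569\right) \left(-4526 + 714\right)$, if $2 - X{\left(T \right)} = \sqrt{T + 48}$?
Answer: $-5988652 + 15248 i \approx -5.9887 \cdot 10^{6} + 15248.0 i$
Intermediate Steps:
$X{\left(T \right)} = 2 - \sqrt{48 + T}$ ($X{\left(T \right)} = 2 - \sqrt{T + 48} = 2 - \sqrt{48 + T}$)
$\left(X{\left(-64 \right)} + 1569\right) \left(-4526 + 714\right) = \left(\left(2 - \sqrt{48 - 64}\right) + 1569\right) \left(-4526 + 714\right) = \left(\left(2 - \sqrt{-16}\right) + 1569\right) \left(-3812\right) = \left(\left(2 - 4 i\right) + 1569\right) \left(-3812\right) = \left(1571 - 4 i\right) \left(-3812\right) = -5988652 + 15248 i$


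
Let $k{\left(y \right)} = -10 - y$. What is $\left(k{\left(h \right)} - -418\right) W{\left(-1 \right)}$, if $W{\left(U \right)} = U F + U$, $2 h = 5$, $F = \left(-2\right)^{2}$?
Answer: $- \frac{4055}{2} \approx -2027.5$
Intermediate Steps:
$F = 4$
$h = \frac{5}{2}$ ($h = \frac{1}{2} \cdot 5 = \frac{5}{2} \approx 2.5$)
$W{\left(U \right)} = 5 U$ ($W{\left(U \right)} = U 4 + U = 4 U + U = 5 U$)
$\left(k{\left(h \right)} - -418\right) W{\left(-1 \right)} = \left(\left(-10 - \frac{5}{2}\right) - -418\right) 5 \left(-1\right) = \left(\left(-10 - \frac{5}{2}\right) + 418\right) \left(-5\right) = \left(- \frac{25}{2} + 418\right) \left(-5\right) = \frac{811}{2} \left(-5\right) = - \frac{4055}{2}$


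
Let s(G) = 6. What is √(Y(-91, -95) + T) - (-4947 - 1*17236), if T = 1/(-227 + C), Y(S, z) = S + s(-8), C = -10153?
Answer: 22183 + I*√2289571095/5190 ≈ 22183.0 + 9.2195*I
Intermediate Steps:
Y(S, z) = 6 + S (Y(S, z) = S + 6 = 6 + S)
T = -1/10380 (T = 1/(-227 - 10153) = 1/(-10380) = -1/10380 ≈ -9.6339e-5)
√(Y(-91, -95) + T) - (-4947 - 1*17236) = √((6 - 91) - 1/10380) - (-4947 - 1*17236) = √(-85 - 1/10380) - (-4947 - 17236) = √(-882301/10380) - 1*(-22183) = I*√2289571095/5190 + 22183 = 22183 + I*√2289571095/5190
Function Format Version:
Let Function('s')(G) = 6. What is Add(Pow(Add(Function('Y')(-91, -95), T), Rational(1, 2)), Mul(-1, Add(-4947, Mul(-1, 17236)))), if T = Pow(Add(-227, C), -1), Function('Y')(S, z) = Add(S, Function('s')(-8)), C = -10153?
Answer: Add(22183, Mul(Rational(1, 5190), I, Pow(2289571095, Rational(1, 2)))) ≈ Add(22183., Mul(9.2195, I))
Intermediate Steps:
Function('Y')(S, z) = Add(6, S) (Function('Y')(S, z) = Add(S, 6) = Add(6, S))
T = Rational(-1, 10380) (T = Pow(Add(-227, -10153), -1) = Pow(-10380, -1) = Rational(-1, 10380) ≈ -9.6339e-5)
Add(Pow(Add(Function('Y')(-91, -95), T), Rational(1, 2)), Mul(-1, Add(-4947, Mul(-1, 17236)))) = Add(Pow(Add(Add(6, -91), Rational(-1, 10380)), Rational(1, 2)), Mul(-1, Add(-4947, Mul(-1, 17236)))) = Add(Pow(Add(-85, Rational(-1, 10380)), Rational(1, 2)), Mul(-1, Add(-4947, -17236))) = Add(Pow(Rational(-882301, 10380), Rational(1, 2)), Mul(-1, -22183)) = Add(Mul(Rational(1, 5190), I, Pow(2289571095, Rational(1, 2))), 22183) = Add(22183, Mul(Rational(1, 5190), I, Pow(2289571095, Rational(1, 2))))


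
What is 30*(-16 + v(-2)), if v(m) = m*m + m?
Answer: -420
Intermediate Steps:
v(m) = m + m² (v(m) = m² + m = m + m²)
30*(-16 + v(-2)) = 30*(-16 - 2*(1 - 2)) = 30*(-16 - 2*(-1)) = 30*(-16 + 2) = 30*(-14) = -420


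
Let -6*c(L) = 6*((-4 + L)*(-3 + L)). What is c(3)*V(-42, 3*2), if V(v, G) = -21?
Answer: 0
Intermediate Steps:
c(L) = -(-4 + L)*(-3 + L)
c(3)*V(-42, 3*2) = (-12 - 1*3² + 7*3)*(-21) = (-12 - 1*9 + 21)*(-21) = (-12 - 9 + 21)*(-21) = 0*(-21) = 0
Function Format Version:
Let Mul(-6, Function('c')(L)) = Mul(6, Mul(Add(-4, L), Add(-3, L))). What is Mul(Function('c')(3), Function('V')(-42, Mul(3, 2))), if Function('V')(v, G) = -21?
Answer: 0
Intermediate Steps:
Function('c')(L) = Mul(-1, Add(-4, L), Add(-3, L)) (Function('c')(L) = Mul(Rational(-1, 6), Mul(6, Mul(Add(-4, L), Add(-3, L)))) = Mul(Rational(-1, 6), Mul(6, Add(-4, L), Add(-3, L))) = Mul(-1, Add(-4, L), Add(-3, L)))
Mul(Function('c')(3), Function('V')(-42, Mul(3, 2))) = Mul(Add(-12, Mul(-1, Pow(3, 2)), Mul(7, 3)), -21) = Mul(Add(-12, Mul(-1, 9), 21), -21) = Mul(Add(-12, -9, 21), -21) = Mul(0, -21) = 0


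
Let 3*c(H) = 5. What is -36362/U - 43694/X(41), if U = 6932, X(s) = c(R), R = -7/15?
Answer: -454421117/17330 ≈ -26222.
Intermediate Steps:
R = -7/15 (R = -7*1/15 = -7/15 ≈ -0.46667)
c(H) = 5/3 (c(H) = (⅓)*5 = 5/3)
X(s) = 5/3
-36362/U - 43694/X(41) = -36362/6932 - 43694/5/3 = -36362*1/6932 - 43694*⅗ = -18181/3466 - 131082/5 = -454421117/17330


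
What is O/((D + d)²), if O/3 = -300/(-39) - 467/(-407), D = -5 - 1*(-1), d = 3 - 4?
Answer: 140313/132275 ≈ 1.0608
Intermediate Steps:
d = -1
D = -4 (D = -5 + 1 = -4)
O = 140313/5291 (O = 3*(-300/(-39) - 467/(-407)) = 3*(-300*(-1/39) - 467*(-1/407)) = 3*(100/13 + 467/407) = 3*(46771/5291) = 140313/5291 ≈ 26.519)
O/((D + d)²) = 140313/(5291*((-4 - 1)²)) = 140313/(5291*((-5)²)) = (140313/5291)/25 = (140313/5291)*(1/25) = 140313/132275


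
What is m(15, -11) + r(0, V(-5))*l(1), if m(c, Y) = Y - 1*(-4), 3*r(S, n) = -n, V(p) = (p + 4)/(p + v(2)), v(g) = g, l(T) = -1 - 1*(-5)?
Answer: -67/9 ≈ -7.4444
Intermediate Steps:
l(T) = 4 (l(T) = -1 + 5 = 4)
V(p) = (4 + p)/(2 + p) (V(p) = (p + 4)/(p + 2) = (4 + p)/(2 + p))
r(S, n) = -n/3 (r(S, n) = (-n)/3 = -n/3)
m(c, Y) = 4 + Y (m(c, Y) = Y + 4 = 4 + Y)
m(15, -11) + r(0, V(-5))*l(1) = (4 - 11) - (4 - 5)/(3*(2 - 5))*4 = -7 - (-1)/(3*(-3))*4 = -7 - (-1)*(-1)/9*4 = -7 - 1/3*1/3*4 = -7 - 1/9*4 = -7 - 4/9 = -67/9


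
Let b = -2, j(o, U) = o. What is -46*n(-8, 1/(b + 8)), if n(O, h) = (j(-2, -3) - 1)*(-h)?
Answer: -23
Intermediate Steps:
n(O, h) = 3*h (n(O, h) = (-2 - 1)*(-h) = -(-3)*h = 3*h)
-46*n(-8, 1/(b + 8)) = -138/(-2 + 8) = -138/6 = -46*½ = -23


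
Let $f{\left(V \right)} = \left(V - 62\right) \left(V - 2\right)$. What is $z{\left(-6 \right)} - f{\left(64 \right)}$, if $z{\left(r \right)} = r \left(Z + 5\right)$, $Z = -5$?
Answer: $-124$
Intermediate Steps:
$f{\left(V \right)} = \left(-62 + V\right) \left(-2 + V\right)$
$z{\left(r \right)} = 0$ ($z{\left(r \right)} = r \left(-5 + 5\right) = r 0 = 0$)
$z{\left(-6 \right)} - f{\left(64 \right)} = 0 - \left(124 + 64^{2} - 4096\right) = 0 - \left(124 + 4096 - 4096\right) = 0 - 124 = -124$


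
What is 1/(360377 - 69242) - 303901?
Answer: -88476217634/291135 ≈ -3.0390e+5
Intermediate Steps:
1/(360377 - 69242) - 303901 = 1/291135 - 303901 = -88476217634/291135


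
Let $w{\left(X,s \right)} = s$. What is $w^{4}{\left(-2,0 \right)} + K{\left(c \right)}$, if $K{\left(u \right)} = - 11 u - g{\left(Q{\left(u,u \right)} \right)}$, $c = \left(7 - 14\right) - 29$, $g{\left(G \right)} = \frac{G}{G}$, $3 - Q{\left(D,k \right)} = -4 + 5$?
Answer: $395$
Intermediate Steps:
$Q{\left(D,k \right)} = 2$ ($Q{\left(D,k \right)} = 3 - \left(-4 + 5\right) = 3 - 1 = 2$)
$g{\left(G \right)} = 1$
$c = -36$ ($c = \left(7 - 14\right) - 29 = -7 - 29 = -36$)
$K{\left(u \right)} = -1 - 11 u$ ($K{\left(u \right)} = - 11 u - 1 = -1 - 11 u$)
$w^{4}{\left(-2,0 \right)} + K{\left(c \right)} = 0^{4} - -395 = 0 + \left(-1 + 396\right) = 0 + 395 = 395$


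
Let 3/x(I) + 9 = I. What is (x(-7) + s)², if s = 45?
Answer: 514089/256 ≈ 2008.2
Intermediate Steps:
x(I) = 3/(-9 + I)
(x(-7) + s)² = (3/(-9 - 7) + 45)² = (3/(-16) + 45)² = (3*(-1/16) + 45)² = (-3/16 + 45)² = (717/16)² = 514089/256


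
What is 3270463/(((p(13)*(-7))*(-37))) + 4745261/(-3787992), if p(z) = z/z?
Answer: 1769608379671/140155704 ≈ 12626.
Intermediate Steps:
p(z) = 1
3270463/(((p(13)*(-7))*(-37))) + 4745261/(-3787992) = 3270463/(((1*(-7))*(-37))) + 4745261/(-3787992) = 3270463/((-7*(-37))) + 4745261*(-1/3787992) = 3270463/259 - 4745261/3787992 = 3270463*(1/259) - 4745261/3787992 = 467209/37 - 4745261/3787992 = 1769608379671/140155704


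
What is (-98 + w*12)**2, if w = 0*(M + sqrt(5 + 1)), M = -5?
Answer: 9604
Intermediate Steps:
w = 0 (w = 0*(-5 + sqrt(5 + 1)) = 0*(-5 + sqrt(6)) = 0)
(-98 + w*12)**2 = (-98 + 0*12)**2 = (-98 + 0)**2 = (-98)**2 = 9604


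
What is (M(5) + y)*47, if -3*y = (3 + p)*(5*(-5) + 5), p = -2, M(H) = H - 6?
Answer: 799/3 ≈ 266.33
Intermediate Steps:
M(H) = -6 + H
y = 20/3 (y = -(3 - 2)*(5*(-5) + 5)/3 = -(-25 + 5)/3 = -(-20)/3 = -1/3*(-20) = 20/3 ≈ 6.6667)
(M(5) + y)*47 = ((-6 + 5) + 20/3)*47 = (-1 + 20/3)*47 = (17/3)*47 = 799/3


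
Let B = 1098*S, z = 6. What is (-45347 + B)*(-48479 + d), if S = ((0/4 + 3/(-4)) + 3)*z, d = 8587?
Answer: 1217663408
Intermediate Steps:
S = 27/2 (S = ((0/4 + 3/(-4)) + 3)*6 = ((0*(¼) + 3*(-¼)) + 3)*6 = ((0 - ¾) + 3)*6 = (-¾ + 3)*6 = (9/4)*6 = 27/2 ≈ 13.500)
B = 14823 (B = 1098*(27/2) = 14823)
(-45347 + B)*(-48479 + d) = (-45347 + 14823)*(-48479 + 8587) = -30524*(-39892) = 1217663408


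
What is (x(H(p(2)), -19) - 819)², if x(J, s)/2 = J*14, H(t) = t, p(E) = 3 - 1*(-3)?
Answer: 423801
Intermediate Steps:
p(E) = 6 (p(E) = 3 + 3 = 6)
x(J, s) = 28*J (x(J, s) = 2*(J*14) = 2*(14*J) = 28*J)
(x(H(p(2)), -19) - 819)² = (28*6 - 819)² = (168 - 819)² = (-651)² = 423801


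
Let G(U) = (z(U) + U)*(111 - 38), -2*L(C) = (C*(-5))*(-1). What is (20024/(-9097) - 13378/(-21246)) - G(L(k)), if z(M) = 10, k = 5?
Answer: 34968932077/193274862 ≈ 180.93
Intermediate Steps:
L(C) = -5*C/2 (L(C) = -C*(-5)*(-1)/2 = -(-5*C)*(-1)/2 = -5*C/2)
G(U) = 730 + 73*U (G(U) = (10 + U)*(111 - 38) = (10 + U)*73 = 730 + 73*U)
(20024/(-9097) - 13378/(-21246)) - G(L(k)) = (20024/(-9097) - 13378/(-21246)) - (730 + 73*(-5/2*5)) = (20024*(-1/9097) - 13378*(-1/21246)) - (730 + 73*(-25/2)) = (-20024/9097 + 6689/10623) - (730 - 1825/2) = -151865119/96637431 - 1*(-365/2) = -151865119/96637431 + 365/2 = 34968932077/193274862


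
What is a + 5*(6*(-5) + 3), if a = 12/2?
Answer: -129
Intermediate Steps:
a = 6 (a = 12*(½) = 6)
a + 5*(6*(-5) + 3) = 6 + 5*(6*(-5) + 3) = 6 + 5*(-30 + 3) = 6 + 5*(-27) = 6 - 135 = -129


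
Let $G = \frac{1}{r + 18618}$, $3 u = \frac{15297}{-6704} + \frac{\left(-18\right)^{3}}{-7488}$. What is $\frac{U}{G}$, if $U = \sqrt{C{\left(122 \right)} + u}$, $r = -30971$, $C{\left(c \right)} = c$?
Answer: $- \frac{12353 \sqrt{57677645701}}{21788} \approx -1.3616 \cdot 10^{5}$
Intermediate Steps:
$u = - \frac{43661}{87152}$ ($u = \frac{\frac{15297}{-6704} + \frac{\left(-18\right)^{3}}{-7488}}{3} = \frac{15297 \left(- \frac{1}{6704}\right) - - \frac{81}{104}}{3} = \frac{- \frac{15297}{6704} + \frac{81}{104}}{3} = \frac{1}{3} \left(- \frac{130983}{87152}\right) = - \frac{43661}{87152} \approx -0.50098$)
$G = - \frac{1}{12353}$ ($G = \frac{1}{-30971 + 18618} = \frac{1}{-12353} = - \frac{1}{12353} \approx -8.0952 \cdot 10^{-5}$)
$U = \frac{\sqrt{57677645701}}{21788}$ ($U = \sqrt{122 - \frac{43661}{87152}} = \sqrt{\frac{10588883}{87152}} = \frac{\sqrt{57677645701}}{21788} \approx 11.023$)
$\frac{U}{G} = \frac{\frac{1}{21788} \sqrt{57677645701}}{- \frac{1}{12353}} = \frac{\sqrt{57677645701}}{21788} \left(-12353\right) = - \frac{12353 \sqrt{57677645701}}{21788}$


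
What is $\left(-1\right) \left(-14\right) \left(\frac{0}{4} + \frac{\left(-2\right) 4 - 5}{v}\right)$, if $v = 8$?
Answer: $- \frac{91}{4} \approx -22.75$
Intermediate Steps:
$\left(-1\right) \left(-14\right) \left(\frac{0}{4} + \frac{\left(-2\right) 4 - 5}{v}\right) = \left(-1\right) \left(-14\right) \left(\frac{0}{4} + \frac{\left(-2\right) 4 - 5}{8}\right) = 14 \left(0 \cdot \frac{1}{4} + \left(-8 - 5\right) \frac{1}{8}\right) = 14 \left(0 - \frac{13}{8}\right) = 14 \left(- \frac{13}{8}\right) = - \frac{91}{4}$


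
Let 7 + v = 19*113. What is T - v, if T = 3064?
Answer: 924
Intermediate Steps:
v = 2140 (v = -7 + 19*113 = -7 + 2147 = 2140)
T - v = 3064 - 1*2140 = 3064 - 2140 = 924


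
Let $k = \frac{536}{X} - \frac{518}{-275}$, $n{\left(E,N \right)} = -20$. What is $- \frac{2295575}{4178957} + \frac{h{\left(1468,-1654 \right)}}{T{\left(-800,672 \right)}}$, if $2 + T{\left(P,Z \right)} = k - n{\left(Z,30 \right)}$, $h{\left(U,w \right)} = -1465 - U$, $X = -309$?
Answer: $- \frac{149295530882125}{920691090412} \approx -162.16$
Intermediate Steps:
$k = \frac{12662}{84975}$ ($k = \frac{536}{-309} - \frac{518}{-275} = 536 \left(- \frac{1}{309}\right) - - \frac{518}{275} = - \frac{536}{309} + \frac{518}{275} = \frac{12662}{84975} \approx 0.14901$)
$T{\left(P,Z \right)} = \frac{1542212}{84975}$ ($T{\left(P,Z \right)} = -2 + \left(\frac{12662}{84975} - -20\right) = -2 + \left(\frac{12662}{84975} + 20\right) = -2 + \frac{1712162}{84975} = \frac{1542212}{84975}$)
$- \frac{2295575}{4178957} + \frac{h{\left(1468,-1654 \right)}}{T{\left(-800,672 \right)}} = - \frac{2295575}{4178957} + \frac{-1465 - 1468}{\frac{1542212}{84975}} = \left(-2295575\right) \frac{1}{4178957} + \left(-1465 - 1468\right) \frac{84975}{1542212} = - \frac{2295575}{4178957} - \frac{35604525}{220316} = - \frac{149295530882125}{920691090412}$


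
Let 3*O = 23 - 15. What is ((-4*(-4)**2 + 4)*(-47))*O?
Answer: 7520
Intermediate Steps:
O = 8/3 (O = (23 - 15)/3 = (1/3)*8 = 8/3 ≈ 2.6667)
((-4*(-4)**2 + 4)*(-47))*O = ((-4*(-4)**2 + 4)*(-47))*(8/3) = ((-4*16 + 4)*(-47))*(8/3) = ((-64 + 4)*(-47))*(8/3) = -60*(-47)*(8/3) = 2820*(8/3) = 7520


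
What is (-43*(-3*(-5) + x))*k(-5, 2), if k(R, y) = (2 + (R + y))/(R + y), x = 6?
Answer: -301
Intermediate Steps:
k(R, y) = (2 + R + y)/(R + y)
(-43*(-3*(-5) + x))*k(-5, 2) = (-43*(-3*(-5) + 6))*((2 - 5 + 2)/(-5 + 2)) = (-43*(15 + 6))*(-1/(-3)) = (-43*21)*(-⅓*(-1)) = -903*⅓ = -301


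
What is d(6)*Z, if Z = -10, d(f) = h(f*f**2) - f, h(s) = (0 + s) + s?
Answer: -4260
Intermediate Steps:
h(s) = 2*s (h(s) = s + s = 2*s)
d(f) = -f + 2*f**3 (d(f) = 2*(f*f**2) - f = 2*f**3 - f = -f + 2*f**3)
d(6)*Z = (-1*6 + 2*6**3)*(-10) = (-6 + 2*216)*(-10) = (-6 + 432)*(-10) = 426*(-10) = -4260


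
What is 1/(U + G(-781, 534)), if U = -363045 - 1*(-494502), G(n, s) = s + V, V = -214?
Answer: 1/131777 ≈ 7.5886e-6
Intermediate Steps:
G(n, s) = -214 + s (G(n, s) = s - 214 = -214 + s)
U = 131457 (U = -363045 + 494502 = 131457)
1/(U + G(-781, 534)) = 1/(131457 + (-214 + 534)) = 1/(131457 + 320) = 1/131777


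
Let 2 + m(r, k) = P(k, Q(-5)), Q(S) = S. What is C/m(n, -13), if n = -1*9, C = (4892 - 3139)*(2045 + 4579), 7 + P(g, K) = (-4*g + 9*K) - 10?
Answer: -967656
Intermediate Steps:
P(g, K) = -17 - 4*g + 9*K (P(g, K) = -7 + ((-4*g + 9*K) - 10) = -7 + (-10 - 4*g + 9*K) = -17 - 4*g + 9*K)
C = 11611872 (C = 1753*6624 = 11611872)
n = -9
m(r, k) = -64 - 4*k (m(r, k) = -2 + (-17 - 4*k + 9*(-5)) = -2 + (-17 - 4*k - 45) = -2 + (-62 - 4*k) = -64 - 4*k)
C/m(n, -13) = 11611872/(-64 - 4*(-13)) = 11611872/(-64 + 52) = 11611872/(-12) = 11611872*(-1/12) = -967656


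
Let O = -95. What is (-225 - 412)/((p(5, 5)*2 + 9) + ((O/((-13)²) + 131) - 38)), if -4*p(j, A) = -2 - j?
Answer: -30758/5067 ≈ -6.0703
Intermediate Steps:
p(j, A) = ½ + j/4 (p(j, A) = -(-2 - j)/4 = ½ + j/4)
(-225 - 412)/((p(5, 5)*2 + 9) + ((O/((-13)²) + 131) - 38)) = (-225 - 412)/(((½ + (¼)*5)*2 + 9) + ((-95/((-13)²) + 131) - 38)) = -637/(((½ + 5/4)*2 + 9) + ((-95/169 + 131) - 38)) = -637/(((7/4)*2 + 9) + ((-95*1/169 + 131) - 38)) = -637/((7/2 + 9) + ((-95/169 + 131) - 38)) = -637/(25/2 + (22044/169 - 38)) = -637/(25/2 + 15622/169) = -637/35469/338 = -637*338/35469 = -30758/5067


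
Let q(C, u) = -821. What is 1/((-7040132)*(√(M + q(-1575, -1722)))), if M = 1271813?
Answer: -√79437/2236987862736 ≈ -1.2599e-10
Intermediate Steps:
1/((-7040132)*(√(M + q(-1575, -1722)))) = 1/((-7040132)*(√(1271813 - 821))) = -√79437/317748/7040132 = -√79437/2236987862736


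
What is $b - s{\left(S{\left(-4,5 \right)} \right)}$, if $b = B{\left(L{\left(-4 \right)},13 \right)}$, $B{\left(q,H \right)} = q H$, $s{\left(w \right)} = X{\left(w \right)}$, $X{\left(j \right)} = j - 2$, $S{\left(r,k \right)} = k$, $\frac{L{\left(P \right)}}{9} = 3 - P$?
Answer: $816$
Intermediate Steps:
$L{\left(P \right)} = 27 - 9 P$ ($L{\left(P \right)} = 9 \left(3 - P\right) = 27 - 9 P$)
$X{\left(j \right)} = -2 + j$ ($X{\left(j \right)} = j - 2 = -2 + j$)
$s{\left(w \right)} = -2 + w$
$B{\left(q,H \right)} = H q$
$b = 819$ ($b = 13 \left(27 - -36\right) = 13 \left(27 + 36\right) = 13 \cdot 63 = 819$)
$b - s{\left(S{\left(-4,5 \right)} \right)} = 819 - \left(-2 + 5\right) = 819 - 3 = 816$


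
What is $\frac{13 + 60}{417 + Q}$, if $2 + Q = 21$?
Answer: $\frac{73}{436} \approx 0.16743$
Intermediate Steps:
$Q = 19$ ($Q = -2 + 21 = 19$)
$\frac{13 + 60}{417 + Q} = \frac{13 + 60}{417 + 19} = \frac{73}{436}$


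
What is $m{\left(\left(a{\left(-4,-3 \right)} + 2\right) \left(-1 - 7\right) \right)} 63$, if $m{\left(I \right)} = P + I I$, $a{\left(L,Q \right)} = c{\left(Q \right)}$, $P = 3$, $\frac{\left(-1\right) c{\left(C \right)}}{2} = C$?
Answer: $258237$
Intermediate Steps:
$c{\left(C \right)} = - 2 C$
$a{\left(L,Q \right)} = - 2 Q$
$m{\left(I \right)} = 3 + I^{2}$ ($m{\left(I \right)} = 3 + I I = 3 + I^{2}$)
$m{\left(\left(a{\left(-4,-3 \right)} + 2\right) \left(-1 - 7\right) \right)} 63 = \left(3 + \left(\left(\left(-2\right) \left(-3\right) + 2\right) \left(-1 - 7\right)\right)^{2}\right) 63 = \left(3 + \left(\left(6 + 2\right) \left(-1 - 7\right)\right)^{2}\right) 63 = \left(3 + \left(8 \left(-1 - 7\right)\right)^{2}\right) 63 = \left(3 + \left(8 \left(-8\right)\right)^{2}\right) 63 = \left(3 + \left(-64\right)^{2}\right) 63 = \left(3 + 4096\right) 63 = 4099 \cdot 63 = 258237$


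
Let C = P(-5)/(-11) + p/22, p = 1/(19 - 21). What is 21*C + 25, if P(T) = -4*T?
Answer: -601/44 ≈ -13.659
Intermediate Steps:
p = -½ (p = 1/(-2) = -½ ≈ -0.50000)
C = -81/44 (C = -4*(-5)/(-11) - ½/22 = 20*(-1/11) - ½*1/22 = -20/11 - 1/44 = -81/44 ≈ -1.8409)
21*C + 25 = 21*(-81/44) + 25 = -1701/44 + 25 = -601/44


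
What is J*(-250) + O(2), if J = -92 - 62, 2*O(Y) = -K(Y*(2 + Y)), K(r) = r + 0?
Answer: 38496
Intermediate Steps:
K(r) = r
O(Y) = -Y*(2 + Y)/2 (O(Y) = (-Y*(2 + Y))/2 = -Y*(2 + Y)/2)
J = -154
J*(-250) + O(2) = -154*(-250) - ½*2*(2 + 2) = 38500 - ½*2*4 = 38500 - 4 = 38496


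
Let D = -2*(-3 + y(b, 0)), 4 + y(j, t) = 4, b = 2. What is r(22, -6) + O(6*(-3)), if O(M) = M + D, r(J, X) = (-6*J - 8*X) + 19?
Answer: -77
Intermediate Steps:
y(j, t) = 0 (y(j, t) = -4 + 4 = 0)
r(J, X) = 19 - 8*X - 6*J (r(J, X) = (-8*X - 6*J) + 19 = 19 - 8*X - 6*J)
D = 6 (D = -2*(-3 + 0) = -2*(-3) = 6)
O(M) = 6 + M (O(M) = M + 6 = 6 + M)
r(22, -6) + O(6*(-3)) = (19 - 8*(-6) - 6*22) + (6 + 6*(-3)) = (19 + 48 - 132) + (6 - 18) = -65 - 12 = -77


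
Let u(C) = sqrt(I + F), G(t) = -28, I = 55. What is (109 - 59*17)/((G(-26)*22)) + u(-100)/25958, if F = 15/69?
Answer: 447/308 + sqrt(29210)/597034 ≈ 1.4516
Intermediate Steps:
F = 5/23 (F = 15*(1/69) = 5/23 ≈ 0.21739)
u(C) = sqrt(29210)/23 (u(C) = sqrt(55 + 5/23) = sqrt(1270/23) = sqrt(29210)/23)
(109 - 59*17)/((G(-26)*22)) + u(-100)/25958 = (109 - 59*17)/((-28*22)) + (sqrt(29210)/23)/25958 = (109 - 1003)/(-616) + (sqrt(29210)/23)*(1/25958) = -894*(-1/616) + sqrt(29210)/597034 = 447/308 + sqrt(29210)/597034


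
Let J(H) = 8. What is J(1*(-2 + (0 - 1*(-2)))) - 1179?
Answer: -1171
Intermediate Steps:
J(1*(-2 + (0 - 1*(-2)))) - 1179 = 8 - 1179 = -1171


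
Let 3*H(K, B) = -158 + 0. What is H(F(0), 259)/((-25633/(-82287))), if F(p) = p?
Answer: -4333782/25633 ≈ -169.07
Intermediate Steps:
H(K, B) = -158/3 (H(K, B) = (-158 + 0)/3 = (⅓)*(-158) = -158/3)
H(F(0), 259)/((-25633/(-82287))) = -158/(3*((-25633/(-82287)))) = -158/(3*((-25633*(-1/82287)))) = -158/(3*25633/82287) = -158/3*82287/25633 = -4333782/25633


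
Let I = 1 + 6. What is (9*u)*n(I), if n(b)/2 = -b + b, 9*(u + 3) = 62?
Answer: 0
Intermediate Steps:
I = 7
u = 35/9 (u = -3 + (1/9)*62 = -3 + 62/9 = 35/9 ≈ 3.8889)
n(b) = 0 (n(b) = 2*(-b + b) = 2*0 = 0)
(9*u)*n(I) = (9*(35/9))*0 = 35*0 = 0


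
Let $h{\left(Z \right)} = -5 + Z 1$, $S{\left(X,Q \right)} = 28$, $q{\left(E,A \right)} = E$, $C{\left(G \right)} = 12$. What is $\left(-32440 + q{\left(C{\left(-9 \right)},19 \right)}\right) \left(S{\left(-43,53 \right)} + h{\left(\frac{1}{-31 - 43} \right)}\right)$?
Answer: $- \frac{27580014}{37} \approx -7.4541 \cdot 10^{5}$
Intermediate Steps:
$h{\left(Z \right)} = -5 + Z$
$\left(-32440 + q{\left(C{\left(-9 \right)},19 \right)}\right) \left(S{\left(-43,53 \right)} + h{\left(\frac{1}{-31 - 43} \right)}\right) = \left(-32440 + 12\right) \left(28 - \left(5 - \frac{1}{-31 - 43}\right)\right) = - 32428 \left(28 - \left(5 - \frac{1}{-74}\right)\right) = - 32428 \left(28 - \frac{371}{74}\right) = \left(-32428\right) \frac{1701}{74} = - \frac{27580014}{37}$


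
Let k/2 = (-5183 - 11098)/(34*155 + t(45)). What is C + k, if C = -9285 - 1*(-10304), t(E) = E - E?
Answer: 2668784/2635 ≈ 1012.8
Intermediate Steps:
t(E) = 0
C = 1019 (C = -9285 + 10304 = 1019)
k = -16281/2635 (k = 2*((-5183 - 11098)/(34*155 + 0)) = 2*(-16281/(5270 + 0)) = 2*(-16281/5270) = -16281/2635 ≈ -6.1787)
C + k = 1019 - 16281/2635 = 2668784/2635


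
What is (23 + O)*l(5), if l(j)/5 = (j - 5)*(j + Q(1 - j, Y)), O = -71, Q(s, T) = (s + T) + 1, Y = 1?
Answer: 0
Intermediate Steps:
Q(s, T) = 1 + T + s (Q(s, T) = (T + s) + 1 = 1 + T + s)
l(j) = -75 + 15*j (l(j) = 5*((j - 5)*(j + (1 + 1 + (1 - j)))) = 5*((-5 + j)*(j + (3 - j))) = 5*((-5 + j)*3) = 5*(-15 + 3*j) = -75 + 15*j)
(23 + O)*l(5) = (23 - 71)*(-75 + 15*5) = -48*(-75 + 75) = -48*0 = 0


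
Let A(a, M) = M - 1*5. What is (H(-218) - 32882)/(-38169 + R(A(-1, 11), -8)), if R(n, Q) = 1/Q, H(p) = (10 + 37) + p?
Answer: 264424/305353 ≈ 0.86596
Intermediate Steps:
A(a, M) = -5 + M (A(a, M) = M - 5 = -5 + M)
H(p) = 47 + p
(H(-218) - 32882)/(-38169 + R(A(-1, 11), -8)) = ((47 - 218) - 32882)/(-38169 + 1/(-8)) = (-171 - 32882)/(-38169 - ⅛) = -33053/(-305353/8) = -33053*(-8/305353) = 264424/305353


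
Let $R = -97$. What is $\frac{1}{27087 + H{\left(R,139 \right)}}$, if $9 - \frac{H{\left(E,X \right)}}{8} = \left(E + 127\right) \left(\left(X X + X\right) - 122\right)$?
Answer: $- \frac{1}{4613961} \approx -2.1673 \cdot 10^{-7}$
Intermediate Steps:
$H{\left(E,X \right)} = 72 - 8 \left(127 + E\right) \left(-122 + X + X^{2}\right)$ ($H{\left(E,X \right)} = 72 - 8 \left(E + 127\right) \left(\left(X X + X\right) - 122\right) = 72 - 8 \left(127 + E\right) \left(\left(X^{2} + X\right) - 122\right) = 72 - 8 \left(127 + E\right) \left(\left(X + X^{2}\right) - 122\right) = 72 - 8 \left(127 + E\right) \left(-122 + X + X^{2}\right)$)
$\frac{1}{27087 + H{\left(R,139 \right)}} = \frac{1}{27087 - \left(111872 - 107864 + 4637040\right)} = \frac{1}{27087 - \left(19634144 - 14993096\right)} = \frac{1}{27087 + \left(124024 - 141224 - 19630136 - 94672 + 107864 + 14993096\right)} = \frac{1}{27087 - 4641048} = \frac{1}{-4613961} = - \frac{1}{4613961}$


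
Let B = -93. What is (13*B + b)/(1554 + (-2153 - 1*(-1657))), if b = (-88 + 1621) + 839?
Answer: 1163/1058 ≈ 1.0992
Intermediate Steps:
b = 2372 (b = 1533 + 839 = 2372)
(13*B + b)/(1554 + (-2153 - 1*(-1657))) = (13*(-93) + 2372)/(1554 + (-2153 - 1*(-1657))) = (-1209 + 2372)/(1554 + (-2153 + 1657)) = 1163/(1554 - 496) = 1163/1058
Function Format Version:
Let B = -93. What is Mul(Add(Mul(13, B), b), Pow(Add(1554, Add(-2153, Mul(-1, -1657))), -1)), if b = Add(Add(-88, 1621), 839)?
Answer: Rational(1163, 1058) ≈ 1.0992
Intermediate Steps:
b = 2372 (b = Add(1533, 839) = 2372)
Mul(Add(Mul(13, B), b), Pow(Add(1554, Add(-2153, Mul(-1, -1657))), -1)) = Mul(Add(Mul(13, -93), 2372), Pow(Add(1554, Add(-2153, Mul(-1, -1657))), -1)) = Mul(Add(-1209, 2372), Pow(Add(1554, Add(-2153, 1657)), -1)) = Mul(1163, Pow(Add(1554, -496), -1)) = Mul(1163, Pow(1058, -1)) = Mul(1163, Rational(1, 1058)) = Rational(1163, 1058)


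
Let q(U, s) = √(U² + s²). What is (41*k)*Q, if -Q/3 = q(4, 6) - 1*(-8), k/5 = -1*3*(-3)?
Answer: -44280 - 11070*√13 ≈ -84194.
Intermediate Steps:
k = 45 (k = 5*(-1*3*(-3)) = 5*(-3*(-3)) = 5*9 = 45)
Q = -24 - 6*√13 (Q = -3*(√(4² + 6²) - 1*(-8)) = -3*(√(16 + 36) + 8) = -3*(√52 + 8) = -3*(2*√13 + 8) = -3*(8 + 2*√13) = -24 - 6*√13 ≈ -45.633)
(41*k)*Q = (41*45)*(-24 - 6*√13) = 1845*(-24 - 6*√13) = -44280 - 11070*√13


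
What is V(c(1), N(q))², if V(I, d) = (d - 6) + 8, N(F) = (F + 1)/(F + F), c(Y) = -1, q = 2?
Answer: 121/16 ≈ 7.5625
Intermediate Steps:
N(F) = (1 + F)/(2*F) (N(F) = (1 + F)/((2*F)) = (1 + F)*(1/(2*F)) = (1 + F)/(2*F))
V(I, d) = 2 + d (V(I, d) = (-6 + d) + 8 = 2 + d)
V(c(1), N(q))² = (2 + (½)*(1 + 2)/2)² = (2 + (½)*(½)*3)² = (2 + ¾)² = (11/4)² = 121/16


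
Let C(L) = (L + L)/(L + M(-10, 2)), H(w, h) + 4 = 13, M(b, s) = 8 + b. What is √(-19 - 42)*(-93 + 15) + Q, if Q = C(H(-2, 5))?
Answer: 18/7 - 78*I*√61 ≈ 2.5714 - 609.2*I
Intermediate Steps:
H(w, h) = 9 (H(w, h) = -4 + 13 = 9)
C(L) = 2*L/(-2 + L) (C(L) = (L + L)/(L + (8 - 10)) = (2*L)/(L - 2) = (2*L)/(-2 + L) = 2*L/(-2 + L))
Q = 18/7 (Q = 2*9/(-2 + 9) = 2*9/7 = 2*9*(⅐) = 18/7 ≈ 2.5714)
√(-19 - 42)*(-93 + 15) + Q = √(-19 - 42)*(-93 + 15) + 18/7 = √(-61)*(-78) + 18/7 = (I*√61)*(-78) + 18/7 = -78*I*√61 + 18/7 = 18/7 - 78*I*√61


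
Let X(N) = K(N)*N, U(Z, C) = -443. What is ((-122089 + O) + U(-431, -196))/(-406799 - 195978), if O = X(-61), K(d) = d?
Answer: 16973/86111 ≈ 0.19711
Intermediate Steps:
X(N) = N**2 (X(N) = N*N = N**2)
O = 3721 (O = (-61)**2 = 3721)
((-122089 + O) + U(-431, -196))/(-406799 - 195978) = ((-122089 + 3721) - 443)/(-406799 - 195978) = (-118368 - 443)/(-602777) = -118811*(-1/602777) = 16973/86111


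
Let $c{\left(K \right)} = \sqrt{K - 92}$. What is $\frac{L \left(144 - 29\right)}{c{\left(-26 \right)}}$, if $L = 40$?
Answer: $- \frac{2300 i \sqrt{118}}{59} \approx - 423.46 i$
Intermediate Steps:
$c{\left(K \right)} = \sqrt{-92 + K}$
$\frac{L \left(144 - 29\right)}{c{\left(-26 \right)}} = \frac{40 \left(144 - 29\right)}{\sqrt{-92 - 26}} = \frac{40 \cdot 115}{\sqrt{-118}} = \frac{4600}{i \sqrt{118}} = 4600 \left(- \frac{i \sqrt{118}}{118}\right) = - \frac{2300 i \sqrt{118}}{59}$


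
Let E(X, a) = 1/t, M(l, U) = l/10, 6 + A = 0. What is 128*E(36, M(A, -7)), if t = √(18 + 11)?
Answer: 128*√29/29 ≈ 23.769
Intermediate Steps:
A = -6 (A = -6 + 0 = -6)
M(l, U) = l/10 (M(l, U) = l*(⅒) = l/10)
t = √29 ≈ 5.3852
E(X, a) = √29/29 (E(X, a) = 1/(√29) = √29/29)
128*E(36, M(A, -7)) = 128*(√29/29) = 128*√29/29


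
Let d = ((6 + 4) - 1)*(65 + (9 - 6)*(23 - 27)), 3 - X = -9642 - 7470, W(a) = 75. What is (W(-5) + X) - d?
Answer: 16713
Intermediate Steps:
X = 17115 (X = 3 - (-9642 - 7470) = 3 - 1*(-17112) = 3 + 17112 = 17115)
d = 477 (d = (10 - 1)*(65 + 3*(-4)) = 9*(65 - 12) = 9*53 = 477)
(W(-5) + X) - d = (75 + 17115) - 1*477 = 17190 - 477 = 16713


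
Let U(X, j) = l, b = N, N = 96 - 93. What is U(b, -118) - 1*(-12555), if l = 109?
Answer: 12664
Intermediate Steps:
N = 3
b = 3
U(X, j) = 109
U(b, -118) - 1*(-12555) = 109 - 1*(-12555) = 109 + 12555 = 12664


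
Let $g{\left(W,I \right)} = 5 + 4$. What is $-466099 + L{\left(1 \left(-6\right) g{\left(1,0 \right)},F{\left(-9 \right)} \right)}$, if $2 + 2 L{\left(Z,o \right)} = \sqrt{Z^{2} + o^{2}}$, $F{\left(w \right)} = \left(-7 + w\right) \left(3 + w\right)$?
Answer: $-466100 + 3 \sqrt{337} \approx -4.6605 \cdot 10^{5}$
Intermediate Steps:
$g{\left(W,I \right)} = 9$
$L{\left(Z,o \right)} = -1 + \frac{\sqrt{Z^{2} + o^{2}}}{2}$
$-466099 + L{\left(1 \left(-6\right) g{\left(1,0 \right)},F{\left(-9 \right)} \right)} = -466099 - \left(1 - \frac{\sqrt{\left(1 \left(-6\right) 9\right)^{2} + \left(-21 + \left(-9\right)^{2} - -36\right)^{2}}}{2}\right) = -466099 - \left(1 - \frac{\sqrt{\left(\left(-6\right) 9\right)^{2} + \left(-21 + 81 + 36\right)^{2}}}{2}\right) = -466099 - \left(1 - \frac{\sqrt{\left(-54\right)^{2} + 96^{2}}}{2}\right) = -466099 - \left(1 - \frac{\sqrt{2916 + 9216}}{2}\right) = -466099 - \left(1 - \frac{\sqrt{12132}}{2}\right) = -466099 - \left(1 - \frac{6 \sqrt{337}}{2}\right) = -466099 - \left(1 - 3 \sqrt{337}\right) = -466100 + 3 \sqrt{337}$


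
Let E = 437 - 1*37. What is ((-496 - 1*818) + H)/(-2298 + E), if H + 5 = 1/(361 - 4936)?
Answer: 3017213/4341675 ≈ 0.69494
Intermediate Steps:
E = 400 (E = 437 - 37 = 400)
H = -22876/4575 (H = -5 + 1/(361 - 4936) = -5 + 1/(-4575) = -5 - 1/4575 = -22876/4575 ≈ -5.0002)
((-496 - 1*818) + H)/(-2298 + E) = ((-496 - 1*818) - 22876/4575)/(-2298 + 400) = ((-496 - 818) - 22876/4575)/(-1898) = (-1314 - 22876/4575)*(-1/1898) = -6034426/4575*(-1/1898) = 3017213/4341675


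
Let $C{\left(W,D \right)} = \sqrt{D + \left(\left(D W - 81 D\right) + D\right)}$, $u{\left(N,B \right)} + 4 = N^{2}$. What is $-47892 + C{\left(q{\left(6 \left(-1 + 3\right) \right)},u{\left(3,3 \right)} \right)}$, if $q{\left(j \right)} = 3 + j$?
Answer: $-47892 + 8 i \sqrt{5} \approx -47892.0 + 17.889 i$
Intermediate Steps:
$u{\left(N,B \right)} = -4 + N^{2}$
$C{\left(W,D \right)} = \sqrt{- 79 D + D W}$ ($C{\left(W,D \right)} = \sqrt{D + \left(\left(- 81 D + D W\right) + D\right)} = \sqrt{D + \left(- 80 D + D W\right)} = \sqrt{- 79 D + D W}$)
$-47892 + C{\left(q{\left(6 \left(-1 + 3\right) \right)},u{\left(3,3 \right)} \right)} = -47892 + \sqrt{\left(-4 + 3^{2}\right) \left(-79 + \left(3 + 6 \left(-1 + 3\right)\right)\right)} = -47892 + \sqrt{\left(-4 + 9\right) \left(-79 + \left(3 + 6 \cdot 2\right)\right)} = -47892 + \sqrt{5 \left(-79 + \left(3 + 12\right)\right)} = -47892 + \sqrt{5 \left(-79 + 15\right)} = -47892 + \sqrt{5 \left(-64\right)} = -47892 + \sqrt{-320} = -47892 + 8 i \sqrt{5}$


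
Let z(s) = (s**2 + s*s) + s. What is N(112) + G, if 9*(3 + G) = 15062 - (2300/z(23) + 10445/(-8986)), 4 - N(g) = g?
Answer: 5938987861/3801078 ≈ 1562.4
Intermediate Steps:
N(g) = 4 - g
z(s) = s + 2*s**2 (z(s) = (s**2 + s**2) + s = 2*s**2 + s = s + 2*s**2)
G = 6349504285/3801078 (G = -3 + (15062 - (2300/((23*(1 + 2*23))) + 10445/(-8986)))/9 = -3 + (15062 - (2300/((23*(1 + 46))) + 10445*(-1/8986)))/9 = -3 + (15062 - (2300/((23*47)) - 10445/8986))/9 = -3 + (15062 - (2300/1081 - 10445/8986))/9 = -3 + (15062 - (2300*(1/1081) - 10445/8986))/9 = -3 + (15062 - (100/47 - 10445/8986))/9 = -3 + (15062 - 1*407685/422342)/9 = -3 + (15062 - 407685/422342)/9 = -3 + (1/9)*(6360907519/422342) = -3 + 6360907519/3801078 = 6349504285/3801078 ≈ 1670.4)
N(112) + G = (4 - 1*112) + 6349504285/3801078 = (4 - 112) + 6349504285/3801078 = -108 + 6349504285/3801078 = 5938987861/3801078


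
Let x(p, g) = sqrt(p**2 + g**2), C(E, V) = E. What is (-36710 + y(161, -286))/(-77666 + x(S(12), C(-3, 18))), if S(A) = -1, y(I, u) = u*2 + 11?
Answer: 1447344743/3016003773 + 37271*sqrt(10)/6032007546 ≈ 0.47991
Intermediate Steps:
y(I, u) = 11 + 2*u (y(I, u) = 2*u + 11 = 11 + 2*u)
x(p, g) = sqrt(g**2 + p**2)
(-36710 + y(161, -286))/(-77666 + x(S(12), C(-3, 18))) = (-36710 + (11 + 2*(-286)))/(-77666 + sqrt((-3)**2 + (-1)**2)) = (-36710 + (11 - 572))/(-77666 + sqrt(9 + 1)) = (-36710 - 561)/(-77666 + sqrt(10)) = -37271/(-77666 + sqrt(10))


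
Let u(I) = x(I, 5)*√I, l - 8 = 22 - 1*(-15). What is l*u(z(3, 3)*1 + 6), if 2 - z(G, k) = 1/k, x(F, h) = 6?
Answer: 90*√69 ≈ 747.60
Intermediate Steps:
z(G, k) = 2 - 1/k
l = 45 (l = 8 + (22 - 1*(-15)) = 8 + (22 + 15) = 8 + 37 = 45)
u(I) = 6*√I
l*u(z(3, 3)*1 + 6) = 45*(6*√((2 - 1/3)*1 + 6)) = 45*(6*√((2 - 1*⅓)*1 + 6)) = 45*(6*√((2 - ⅓)*1 + 6)) = 45*(6*√((5/3)*1 + 6)) = 45*(6*√(5/3 + 6)) = 45*(6*√(23/3)) = 45*(6*(√69/3)) = 45*(2*√69) = 90*√69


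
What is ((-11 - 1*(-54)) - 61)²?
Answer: 324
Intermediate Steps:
((-11 - 1*(-54)) - 61)² = ((-11 + 54) - 61)² = (43 - 61)² = (-18)² = 324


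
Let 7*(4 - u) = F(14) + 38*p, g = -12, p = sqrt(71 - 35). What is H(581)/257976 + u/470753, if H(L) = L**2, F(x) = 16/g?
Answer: 1112303722799/850100831496 ≈ 1.3084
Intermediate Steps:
p = 6 (p = sqrt(36) = 6)
F(x) = -4/3 (F(x) = 16/(-12) = 16*(-1/12) = -4/3)
u = -596/21 (u = 4 - (-4/3 + 38*6)/7 = 4 - (-4/3 + 228)/7 = 4 - 1/7*680/3 = 4 - 680/21 = -596/21 ≈ -28.381)
H(581)/257976 + u/470753 = 581**2/257976 - 596/21/470753 = 337561*(1/257976) - 596/21*1/470753 = 337561/257976 - 596/9885813 = 1112303722799/850100831496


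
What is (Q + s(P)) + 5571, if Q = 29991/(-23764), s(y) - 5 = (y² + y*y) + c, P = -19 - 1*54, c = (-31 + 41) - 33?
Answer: 29631401/1828 ≈ 16210.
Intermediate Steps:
c = -23 (c = 10 - 33 = -23)
P = -73 (P = -19 - 54 = -73)
s(y) = -18 + 2*y² (s(y) = 5 + ((y² + y*y) - 23) = 5 + ((y² + y²) - 23) = 5 + (2*y² - 23) = 5 + (-23 + 2*y²) = -18 + 2*y²)
Q = -2307/1828 (Q = 29991*(-1/23764) = -2307/1828 ≈ -1.2620)
(Q + s(P)) + 5571 = (-2307/1828 + (-18 + 2*(-73)²)) + 5571 = (-2307/1828 + (-18 + 2*5329)) + 5571 = (-2307/1828 + (-18 + 10658)) + 5571 = (-2307/1828 + 10640) + 5571 = 19447613/1828 + 5571 = 29631401/1828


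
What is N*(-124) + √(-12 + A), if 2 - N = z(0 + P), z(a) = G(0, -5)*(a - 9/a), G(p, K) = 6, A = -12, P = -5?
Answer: -13144/5 + 2*I*√6 ≈ -2628.8 + 4.899*I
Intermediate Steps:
z(a) = -54/a + 6*a (z(a) = 6*(a - 9/a) = -54/a + 6*a)
N = 106/5 (N = 2 - (-54/(0 - 5) + 6*(0 - 5)) = 2 - (-54/(-5) + 6*(-5)) = 2 - (-54*(-⅕) - 30) = 2 - (54/5 - 30) = 2 - 1*(-96/5) = 2 + 96/5 = 106/5 ≈ 21.200)
N*(-124) + √(-12 + A) = (106/5)*(-124) + √(-12 - 12) = -13144/5 + √(-24) = -13144/5 + 2*I*√6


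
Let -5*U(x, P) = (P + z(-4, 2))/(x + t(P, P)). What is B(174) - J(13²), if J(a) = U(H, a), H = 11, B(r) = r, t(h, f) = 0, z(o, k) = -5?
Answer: 9734/55 ≈ 176.98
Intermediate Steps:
U(x, P) = -(-5 + P)/(5*x) (U(x, P) = -(P - 5)/(5*(x + 0)) = -(-5 + P)/(5*x))
J(a) = 1/11 - a/55 (J(a) = (⅕)*(5 - a)/11 = (⅕)*(1/11)*(5 - a) = 1/11 - a/55)
B(174) - J(13²) = 174 - (1/11 - 1/55*13²) = 174 - (1/11 - 1/55*169) = 174 - (1/11 - 169/55) = 174 - 1*(-164/55) = 174 + 164/55 = 9734/55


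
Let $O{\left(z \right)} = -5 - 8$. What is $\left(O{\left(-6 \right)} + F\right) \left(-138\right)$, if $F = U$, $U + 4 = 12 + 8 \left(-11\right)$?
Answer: $12834$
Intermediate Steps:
$O{\left(z \right)} = -13$
$U = -80$ ($U = -4 + \left(12 + 8 \left(-11\right)\right) = -4 + \left(12 - 88\right) = -4 - 76 = -80$)
$F = -80$
$\left(O{\left(-6 \right)} + F\right) \left(-138\right) = \left(-13 - 80\right) \left(-138\right) = \left(-93\right) \left(-138\right) = 12834$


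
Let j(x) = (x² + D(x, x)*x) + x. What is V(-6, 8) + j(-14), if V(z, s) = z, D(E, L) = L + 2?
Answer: 344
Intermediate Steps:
D(E, L) = 2 + L
j(x) = x + x² + x*(2 + x) (j(x) = (x² + (2 + x)*x) + x = (x² + x*(2 + x)) + x = x + x² + x*(2 + x))
V(-6, 8) + j(-14) = -6 - 14*(3 + 2*(-14)) = -6 - 14*(3 - 28) = -6 - 14*(-25) = -6 + 350 = 344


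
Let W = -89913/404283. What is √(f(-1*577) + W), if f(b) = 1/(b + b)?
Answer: I*√5399654206561230/155514194 ≈ 0.47251*I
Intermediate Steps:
f(b) = 1/(2*b)
W = -29971/134761 (W = -89913*1/404283 = -29971/134761 ≈ -0.22240)
√(f(-1*577) + W) = √(1/(2*((-1*577))) - 29971/134761) = √((½)/(-577) - 29971/134761) = √((½)*(-1/577) - 29971/134761) = √(-1/1154 - 29971/134761) = √(-34721295/155514194) = I*√5399654206561230/155514194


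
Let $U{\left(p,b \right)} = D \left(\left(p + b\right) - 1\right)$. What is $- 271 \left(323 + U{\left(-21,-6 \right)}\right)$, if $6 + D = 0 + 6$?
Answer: $-87533$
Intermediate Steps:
$D = 0$ ($D = -6 + \left(0 + 6\right) = -6 + 6 = 0$)
$U{\left(p,b \right)} = 0$ ($U{\left(p,b \right)} = 0 \left(\left(p + b\right) - 1\right) = 0 \left(\left(b + p\right) - 1\right) = 0 \left(-1 + b + p\right) = 0$)
$- 271 \left(323 + U{\left(-21,-6 \right)}\right) = - 271 \left(323 + 0\right) = \left(-271\right) 323 = -87533$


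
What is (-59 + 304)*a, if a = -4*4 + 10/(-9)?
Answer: -37730/9 ≈ -4192.2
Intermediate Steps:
a = -154/9 (a = -16 + 10*(-⅑) = -16 - 10/9 = -154/9 ≈ -17.111)
(-59 + 304)*a = (-59 + 304)*(-154/9) = 245*(-154/9) = -37730/9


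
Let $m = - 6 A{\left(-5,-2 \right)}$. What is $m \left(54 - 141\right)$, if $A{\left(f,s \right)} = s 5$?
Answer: $-5220$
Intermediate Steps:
$A{\left(f,s \right)} = 5 s$
$m = 60$ ($m = - 6 \cdot 5 \left(-2\right) = \left(-6\right) \left(-10\right) = 60$)
$m \left(54 - 141\right) = 60 \left(54 - 141\right) = 60 \left(-87\right) = -5220$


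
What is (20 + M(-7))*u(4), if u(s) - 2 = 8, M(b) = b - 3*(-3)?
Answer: 220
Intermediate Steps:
M(b) = 9 + b (M(b) = b + 9 = 9 + b)
u(s) = 10 (u(s) = 2 + 8 = 10)
(20 + M(-7))*u(4) = (20 + (9 - 7))*10 = (20 + 2)*10 = 22*10 = 220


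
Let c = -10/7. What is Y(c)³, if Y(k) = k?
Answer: -1000/343 ≈ -2.9155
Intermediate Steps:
c = -10/7 (c = -10*⅐ = -10/7 ≈ -1.4286)
Y(c)³ = (-10/7)³ = -1000/343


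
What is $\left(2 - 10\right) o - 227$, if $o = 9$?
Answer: $-299$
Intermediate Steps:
$\left(2 - 10\right) o - 227 = \left(2 - 10\right) 9 - 227 = \left(-8\right) 9 - 227 = -72 - 227 = -299$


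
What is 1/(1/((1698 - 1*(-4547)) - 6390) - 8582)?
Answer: -145/1244391 ≈ -0.00011652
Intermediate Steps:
1/(1/((1698 - 1*(-4547)) - 6390) - 8582) = 1/(1/((1698 + 4547) - 6390) - 8582) = 1/(1/(6245 - 6390) - 8582) = 1/(1/(-145) - 8582) = 1/(-1/145 - 8582) = 1/(-1244391/145) = -145/1244391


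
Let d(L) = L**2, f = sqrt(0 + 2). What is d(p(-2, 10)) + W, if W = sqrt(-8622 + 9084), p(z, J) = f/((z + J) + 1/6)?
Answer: 72/2401 + sqrt(462) ≈ 21.524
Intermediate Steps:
f = sqrt(2) ≈ 1.4142
p(z, J) = sqrt(2)/(1/6 + J + z) (p(z, J) = sqrt(2)/((z + J) + 1/6) = sqrt(2)/((J + z) + 1/6) = sqrt(2)/(1/6 + J + z))
W = sqrt(462) ≈ 21.494
d(p(-2, 10)) + W = (6*sqrt(2)/(1 + 6*10 + 6*(-2)))**2 + sqrt(462) = (6*sqrt(2)/(1 + 60 - 12))**2 + sqrt(462) = (6*sqrt(2)/49)**2 + sqrt(462) = 72/2401 + sqrt(462)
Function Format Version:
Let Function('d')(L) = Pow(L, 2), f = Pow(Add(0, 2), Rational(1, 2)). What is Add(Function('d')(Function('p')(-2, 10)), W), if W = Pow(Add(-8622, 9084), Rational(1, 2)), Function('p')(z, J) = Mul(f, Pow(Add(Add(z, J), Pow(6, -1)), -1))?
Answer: Add(Rational(72, 2401), Pow(462, Rational(1, 2))) ≈ 21.524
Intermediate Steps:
f = Pow(2, Rational(1, 2)) ≈ 1.4142
Function('p')(z, J) = Mul(Pow(2, Rational(1, 2)), Pow(Add(Rational(1, 6), J, z), -1)) (Function('p')(z, J) = Mul(Pow(2, Rational(1, 2)), Pow(Add(Add(z, J), Pow(6, -1)), -1)) = Mul(Pow(2, Rational(1, 2)), Pow(Add(Add(J, z), Rational(1, 6)), -1)) = Mul(Pow(2, Rational(1, 2)), Pow(Add(Rational(1, 6), J, z), -1)))
W = Pow(462, Rational(1, 2)) ≈ 21.494
Add(Function('d')(Function('p')(-2, 10)), W) = Add(Pow(Mul(6, Pow(2, Rational(1, 2)), Pow(Add(1, Mul(6, 10), Mul(6, -2)), -1)), 2), Pow(462, Rational(1, 2))) = Add(Pow(Mul(6, Pow(2, Rational(1, 2)), Pow(Add(1, 60, -12), -1)), 2), Pow(462, Rational(1, 2))) = Add(Pow(Mul(6, Pow(2, Rational(1, 2)), Pow(49, -1)), 2), Pow(462, Rational(1, 2))) = Add(Pow(Mul(6, Pow(2, Rational(1, 2)), Rational(1, 49)), 2), Pow(462, Rational(1, 2))) = Add(Pow(Mul(Rational(6, 49), Pow(2, Rational(1, 2))), 2), Pow(462, Rational(1, 2))) = Add(Rational(72, 2401), Pow(462, Rational(1, 2)))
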